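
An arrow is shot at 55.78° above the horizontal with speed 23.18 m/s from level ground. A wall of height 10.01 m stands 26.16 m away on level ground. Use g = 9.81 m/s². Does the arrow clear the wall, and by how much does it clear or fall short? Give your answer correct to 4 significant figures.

Yes — it clears the wall by 8.701 m.

v_x = 23.18 cos 55.78° = 13.036 m/s; v_y0 = 23.18 sin 55.78° = 19.167 m/s.
Time to reach the wall: t = 26.16 / 13.036 = 2.0068 s.
Height at that point: y = 19.167×2.0068 − 4.905×2.0068² = 18.711 m.
That is 18.711 − 10.01 = 8.701 m above the top of the wall, so the arrow clears it.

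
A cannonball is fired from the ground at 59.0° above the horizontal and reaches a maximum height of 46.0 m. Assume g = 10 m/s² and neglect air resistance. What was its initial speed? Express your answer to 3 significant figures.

At maximum height v_y = 0, so (v₀ sin θ)² = 2 g H.
v₀ sin 59.0° = √(2 × 10 × 46.0) = 30.33 m/s.
v₀ = 30.33 / sin 59.0° = 30.33 / 0.8572 = 35.4 m/s.

35.4 m/s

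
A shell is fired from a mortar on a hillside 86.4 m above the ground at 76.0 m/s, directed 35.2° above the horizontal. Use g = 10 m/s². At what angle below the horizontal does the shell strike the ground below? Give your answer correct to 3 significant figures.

44.2°

v_x = 76.0 cos 35.2° = 62.10 m/s.
At impact |v_y| = √(v_y0² + 2 g h) = √(43.81² + 2×10×86.4) = 60.39 m/s.
Angle below horizontal = arctan(|v_y| / v_x) = arctan(60.39 / 62.10) = 44.2°.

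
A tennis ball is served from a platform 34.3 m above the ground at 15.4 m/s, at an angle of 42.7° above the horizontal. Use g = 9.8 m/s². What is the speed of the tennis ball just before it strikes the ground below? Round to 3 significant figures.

v_x = 15.4 cos 42.7° = 11.32 m/s is unchanged throughout.
For the vertical component, v_y² = v_y0² + 2 g h = (10.44)² + 2×9.8×34.3 = 781.3, so |v_y| = 27.95 m/s.
Impact speed = √(v_x² + v_y²) = √(128.1 + 781.3) = 30.2 m/s.

30.2 m/s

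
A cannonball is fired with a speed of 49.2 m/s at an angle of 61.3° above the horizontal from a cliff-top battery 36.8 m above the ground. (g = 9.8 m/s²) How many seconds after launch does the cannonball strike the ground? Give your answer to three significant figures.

9.59 s

Vertical component: v_y = 49.2 sin 61.3° = 43.16 m/s.
Taking up as positive with launch at y = 36.8 m, landing at y = 0: 0 = 36.8 + 43.16 t − ½(9.8) t².
Solving 4.900 t² − 43.16 t − 36.8 = 0 gives t = [43.16 + √(43.16² + 4·4.900·36.8)] / 9.800 = 9.59 s.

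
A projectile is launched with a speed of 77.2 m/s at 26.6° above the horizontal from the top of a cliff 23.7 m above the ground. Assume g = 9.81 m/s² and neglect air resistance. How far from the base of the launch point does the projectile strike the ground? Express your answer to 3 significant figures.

530 m

Components: v_x = 77.2 cos 26.6° = 69.03 m/s, v_y = 77.2 sin 26.6° = 34.57 m/s.
Vertical: 0 = 23.7 + 34.57 t − ½(9.81) t² ⇒ 4.905 t² − 34.57 t − 23.7 = 0.
t = [34.57 + √(1195 + 465.0)] / 9.810 = 7.677 s.
Horizontal: R = v_x · t = 69.03 × 7.677 = 530 m.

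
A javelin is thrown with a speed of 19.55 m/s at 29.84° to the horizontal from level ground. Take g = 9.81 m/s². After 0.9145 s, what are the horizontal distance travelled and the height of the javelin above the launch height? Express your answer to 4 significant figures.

v_x = 19.55 cos 29.84° = 16.958 m/s; v_y0 = 19.55 sin 29.84° = 9.7277 m/s.
x = v_x t = 16.958 × 0.9145 = 15.51 m.
y = v_y0 t − ½ g t² = 9.7277×0.9145 − 4.905×0.9145² = 4.794 m.

x = 15.51 m, y = 4.794 m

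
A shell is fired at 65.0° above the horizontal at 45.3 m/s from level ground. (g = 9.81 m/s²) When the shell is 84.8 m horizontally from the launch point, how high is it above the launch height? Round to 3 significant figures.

85.6 m

v_x = 45.3 cos 65.0° = 19.14 m/s, v_y0 = 45.3 sin 65.0° = 41.06 m/s.
Time to reach x = 84.8 m: t = x / v_x = 84.8 / 19.14 = 4.431 s.
y = v_y0 t − ½ g t² = 41.06×4.431 − 4.905×4.431² = 85.6 m.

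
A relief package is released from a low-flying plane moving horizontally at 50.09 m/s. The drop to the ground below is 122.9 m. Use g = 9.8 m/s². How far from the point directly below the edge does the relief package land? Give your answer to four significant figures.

250.9 m

Initial vertical velocity is zero, so the fall time comes from h = ½ g t²: t = √(2 × 122.9 / 9.8) = 5.0082 s.
Horizontal motion is uniform at 50.09 m/s, so x = 50.09 × 5.0082 = 250.9 m.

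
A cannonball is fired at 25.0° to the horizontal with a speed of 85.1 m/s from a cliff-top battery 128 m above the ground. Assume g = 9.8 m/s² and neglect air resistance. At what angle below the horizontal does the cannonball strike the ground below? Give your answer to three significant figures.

v_x = 85.1 cos 25.0° = 77.13 m/s.
At impact |v_y| = √(v_y0² + 2 g h) = √(35.96² + 2×9.8×128) = 61.66 m/s.
Angle below horizontal = arctan(|v_y| / v_x) = arctan(61.66 / 77.13) = 38.6°.

38.6°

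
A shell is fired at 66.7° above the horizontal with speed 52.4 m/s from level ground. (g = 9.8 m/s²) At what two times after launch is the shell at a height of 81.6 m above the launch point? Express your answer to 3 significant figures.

2.18 s and 7.64 s

v_y0 = 52.4 sin 66.7° = 48.13 m/s.
Set y = v_y0 t − ½ g t² = 81.6: 4.900 t² − 48.13 t + 81.6 = 0.
t = [48.13 ± √(2316 − 1599)] / 9.8 = (48.13 ± 26.78) / 9.8, giving t = 2.18 s or t = 7.64 s.
So the shell is at 81.6 m at t = 2.18 s (rising) and t = 7.64 s (falling).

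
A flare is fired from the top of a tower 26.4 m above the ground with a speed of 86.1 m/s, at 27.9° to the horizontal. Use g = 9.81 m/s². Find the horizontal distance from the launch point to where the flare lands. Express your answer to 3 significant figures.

Components: v_x = 86.1 cos 27.9° = 76.09 m/s, v_y = 86.1 sin 27.9° = 40.29 m/s.
Vertical: 0 = 26.4 + 40.29 t − ½(9.81) t² ⇒ 4.905 t² − 40.29 t − 26.4 = 0.
t = [40.29 + √(1623 + 518.0)] / 9.810 = 8.824 s.
Horizontal: R = v_x · t = 76.09 × 8.824 = 671 m.

671 m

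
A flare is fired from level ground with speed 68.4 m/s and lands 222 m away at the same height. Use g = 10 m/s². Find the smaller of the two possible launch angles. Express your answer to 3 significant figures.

Level-ground range: R = v₀² sin(2θ)/g ⇒ sin 2θ = R g / v₀² = 222×10/68.4² = 0.4745.
2θ = arcsin(0.4745) = 28.33° or 180° − 28.33° = 151.67°.
So θ = 14.2° or θ = 75.8°.

14.2°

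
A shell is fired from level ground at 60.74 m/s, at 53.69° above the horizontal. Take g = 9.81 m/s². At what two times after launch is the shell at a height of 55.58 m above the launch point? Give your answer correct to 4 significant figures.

v_y0 = 60.74 sin 53.69° = 48.946 m/s.
Set y = v_y0 t − ½ g t² = 55.58: 4.905 t² − 48.946 t + 55.58 = 0.
t = [48.946 ± √(2395.7 − 1090.5)] / 9.81 = (48.946 ± 36.128) / 9.81, giving t = 1.307 s or t = 8.672 s.
So the shell is at 55.58 m at t = 1.307 s (rising) and t = 8.672 s (falling).

1.307 s and 8.672 s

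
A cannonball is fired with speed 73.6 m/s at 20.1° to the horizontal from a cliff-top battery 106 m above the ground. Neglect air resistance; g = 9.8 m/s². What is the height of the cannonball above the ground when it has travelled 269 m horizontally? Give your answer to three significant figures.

v_x = 73.6 cos 20.1° = 69.12 m/s, v_y0 = 73.6 sin 20.1° = 25.29 m/s.
Time to reach x = 269 m: t = x / v_x = 269 / 69.12 = 3.892 s.
y = 106 + v_y0 t − ½ g t² = 106 + 25.29×3.892 − 4.900×3.892² = 130 m.

130 m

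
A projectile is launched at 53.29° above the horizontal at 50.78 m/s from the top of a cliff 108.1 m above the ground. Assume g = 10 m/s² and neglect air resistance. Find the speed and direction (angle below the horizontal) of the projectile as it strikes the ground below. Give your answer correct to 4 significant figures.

v_x = 50.78 cos 53.29° = 30.355 m/s (constant).
|v_y| at impact = √((40.709)² + 2×10×108.1) = 61.800 m/s.
Speed = √(30.355² + 61.800²) = 68.85 m/s; angle = arctan(61.800/30.355) = 63.84° below horizontal.

68.85 m/s at 63.84° below the horizontal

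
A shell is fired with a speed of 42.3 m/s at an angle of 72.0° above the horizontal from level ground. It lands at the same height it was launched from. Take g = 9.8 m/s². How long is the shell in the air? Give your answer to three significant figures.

8.21 s

Vertical component: v_y = 42.3 sin 72.0° = 40.23 m/s.
For a projectile landing at launch height, time of flight is t = 2 v_y / g = 2 × 40.23 / 9.8 = 8.21 s.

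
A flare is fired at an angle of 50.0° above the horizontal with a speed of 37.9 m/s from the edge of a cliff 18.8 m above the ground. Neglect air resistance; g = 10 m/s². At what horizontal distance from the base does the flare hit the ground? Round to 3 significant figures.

Components: v_x = 37.9 cos 50.0° = 24.36 m/s, v_y = 37.9 sin 50.0° = 29.03 m/s.
Vertical: 0 = 18.8 + 29.03 t − ½(10) t² ⇒ 5.000 t² − 29.03 t − 18.8 = 0.
t = [29.03 + √(842.7 + 376.0)] / 10.00 = 6.394 s.
Horizontal: R = v_x · t = 24.36 × 6.394 = 156 m.

156 m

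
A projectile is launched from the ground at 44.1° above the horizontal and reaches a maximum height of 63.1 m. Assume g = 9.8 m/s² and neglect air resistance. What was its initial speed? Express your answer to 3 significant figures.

At maximum height v_y = 0, so (v₀ sin θ)² = 2 g H.
v₀ sin 44.1° = √(2 × 9.8 × 63.1) = 35.17 m/s.
v₀ = 35.17 / sin 44.1° = 35.17 / 0.6959 = 50.5 m/s.

50.5 m/s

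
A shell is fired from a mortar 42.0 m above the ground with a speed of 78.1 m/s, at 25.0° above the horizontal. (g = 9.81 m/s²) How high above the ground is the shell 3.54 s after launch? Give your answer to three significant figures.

97.4 m

v_y0 = 78.1 sin 25.0° = 33.01 m/s.
y(t) = 42.0 + v_y0 t − ½ g t² = 42.0 + 33.01×3.54 − ½×9.81×3.54² = 97.4 m.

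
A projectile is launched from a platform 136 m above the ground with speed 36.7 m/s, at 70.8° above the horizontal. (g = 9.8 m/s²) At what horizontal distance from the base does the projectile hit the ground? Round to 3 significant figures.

Components: v_x = 36.7 cos 70.8° = 12.07 m/s, v_y = 36.7 sin 70.8° = 34.66 m/s.
Vertical: 0 = 136 + 34.66 t − ½(9.8) t² ⇒ 4.900 t² − 34.66 t − 136 = 0.
t = [34.66 + √(1201 + 2666)] / 9.800 = 9.882 s.
Horizontal: R = v_x · t = 12.07 × 9.882 = 119 m.

119 m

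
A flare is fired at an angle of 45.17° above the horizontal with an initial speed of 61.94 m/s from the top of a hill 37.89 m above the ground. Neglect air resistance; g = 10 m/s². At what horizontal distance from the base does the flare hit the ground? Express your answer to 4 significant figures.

Components: v_x = 61.94 cos 45.17° = 43.668 m/s, v_y = 61.94 sin 45.17° = 43.928 m/s.
Vertical: 0 = 37.89 + 43.928 t − ½(10) t² ⇒ 5.000 t² − 43.928 t − 37.89 = 0.
t = [43.928 + √(1929.7 + 757.80)] / 10.00 = 9.5769 s.
Horizontal: R = v_x · t = 43.668 × 9.5769 = 418.2 m.

418.2 m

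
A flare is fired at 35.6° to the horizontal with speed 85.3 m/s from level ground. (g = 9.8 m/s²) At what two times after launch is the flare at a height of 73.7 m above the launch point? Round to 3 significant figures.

1.81 s and 8.33 s

v_y0 = 85.3 sin 35.6° = 49.66 m/s.
Set y = v_y0 t − ½ g t² = 73.7: 4.900 t² − 49.66 t + 73.7 = 0.
t = [49.66 ± √(2466 − 1445)] / 9.8 = (49.66 ± 31.95) / 9.8, giving t = 1.81 s or t = 8.33 s.
So the flare is at 73.7 m at t = 1.81 s (rising) and t = 8.33 s (falling).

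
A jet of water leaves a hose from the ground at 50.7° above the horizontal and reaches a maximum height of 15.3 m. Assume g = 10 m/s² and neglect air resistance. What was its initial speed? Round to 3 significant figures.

22.6 m/s

At maximum height v_y = 0, so (v₀ sin θ)² = 2 g H.
v₀ sin 50.7° = √(2 × 10 × 15.3) = 17.49 m/s.
v₀ = 17.49 / sin 50.7° = 17.49 / 0.7738 = 22.6 m/s.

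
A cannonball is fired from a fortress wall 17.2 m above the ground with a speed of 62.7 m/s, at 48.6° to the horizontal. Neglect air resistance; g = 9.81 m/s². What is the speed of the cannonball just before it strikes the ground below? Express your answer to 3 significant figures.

v_x = 62.7 cos 48.6° = 41.46 m/s is unchanged throughout.
For the vertical component, v_y² = v_y0² + 2 g h = (47.03)² + 2×9.81×17.2 = 2549, so |v_y| = 50.49 m/s.
Impact speed = √(v_x² + v_y²) = √(1719 + 2549) = 65.3 m/s.

65.3 m/s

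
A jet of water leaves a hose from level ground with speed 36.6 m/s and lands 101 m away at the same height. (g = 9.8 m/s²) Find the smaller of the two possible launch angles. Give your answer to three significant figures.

23.8°

Level-ground range: R = v₀² sin(2θ)/g ⇒ sin 2θ = R g / v₀² = 101×9.8/36.6² = 0.7389.
2θ = arcsin(0.7389) = 47.64° or 180° − 47.64° = 132.36°.
So θ = 23.8° or θ = 66.2°.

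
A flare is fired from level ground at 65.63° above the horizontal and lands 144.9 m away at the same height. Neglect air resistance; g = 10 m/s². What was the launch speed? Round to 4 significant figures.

On level ground, R = v₀² sin(2θ) / g, so v₀ = √(R g / sin 2θ).
sin(2 × 65.63°) = 0.7517.
v₀ = √(144.9 × 10 / 0.7517) = √1927.6 = 43.90 m/s.

43.90 m/s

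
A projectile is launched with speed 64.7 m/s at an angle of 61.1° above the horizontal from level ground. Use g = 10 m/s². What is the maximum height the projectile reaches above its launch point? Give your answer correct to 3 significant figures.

160 m

Vertical component of launch velocity: v_y = 64.7 sin 61.1° = 56.64 m/s.
At the highest point the vertical velocity is zero, so v_y² = 2 g h_max.
h_max = (56.64)² / (2 × 10) = 3208 / 20.00 = 160 m.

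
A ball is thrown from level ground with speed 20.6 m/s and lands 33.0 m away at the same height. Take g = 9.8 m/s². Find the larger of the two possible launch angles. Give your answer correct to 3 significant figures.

65.2°

Level-ground range: R = v₀² sin(2θ)/g ⇒ sin 2θ = R g / v₀² = 33.0×9.8/20.6² = 0.7621.
2θ = arcsin(0.7621) = 49.65° or 180° − 49.65° = 130.35°.
So θ = 24.8° or θ = 65.2°.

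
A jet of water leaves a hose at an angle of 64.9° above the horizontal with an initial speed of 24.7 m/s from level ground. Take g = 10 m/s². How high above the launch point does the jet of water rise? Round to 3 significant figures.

25.0 m

Vertical component of launch velocity: v_y = 24.7 sin 64.9° = 22.37 m/s.
At the highest point the vertical velocity is zero, so v_y² = 2 g h_max.
h_max = (22.37)² / (2 × 10) = 500.4 / 20.00 = 25.0 m.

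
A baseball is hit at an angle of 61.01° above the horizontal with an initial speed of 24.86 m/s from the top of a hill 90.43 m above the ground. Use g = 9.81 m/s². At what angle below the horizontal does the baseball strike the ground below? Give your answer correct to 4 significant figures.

75.74°

v_x = 24.86 cos 61.01° = 12.049 m/s.
At impact |v_y| = √(v_y0² + 2 g h) = √(21.745² + 2×9.81×90.43) = 47.403 m/s.
Angle below horizontal = arctan(|v_y| / v_x) = arctan(47.403 / 12.049) = 75.74°.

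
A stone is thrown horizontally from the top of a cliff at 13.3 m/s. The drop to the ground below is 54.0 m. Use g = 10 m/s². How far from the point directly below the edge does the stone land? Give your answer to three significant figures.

43.7 m

Initial vertical velocity is zero, so the fall time comes from h = ½ g t²: t = √(2 × 54.0 / 10) = 3.286 s.
Horizontal motion is uniform at 13.3 m/s, so x = 13.3 × 3.286 = 43.7 m.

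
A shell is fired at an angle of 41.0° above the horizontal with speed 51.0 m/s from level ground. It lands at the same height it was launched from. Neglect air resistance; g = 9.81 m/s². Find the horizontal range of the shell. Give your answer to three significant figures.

For level ground, R = v₀² sin(2θ) / g.
sin(2 × 41.0°) = sin 82.00° = 0.9903.
R = (51.0)² × 0.9903 / 9.81 = 263 m.

263 m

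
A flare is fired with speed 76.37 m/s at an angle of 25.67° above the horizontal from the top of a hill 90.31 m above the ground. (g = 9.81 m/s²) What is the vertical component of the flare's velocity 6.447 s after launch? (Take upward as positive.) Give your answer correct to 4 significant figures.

Initial vertical component: v_y0 = 76.37 sin 25.67° = 33.083 m/s.
v_y(t) = v_y0 − g t = 33.083 − 9.81 × 6.447 = -30.16 m/s.

-30.16 m/s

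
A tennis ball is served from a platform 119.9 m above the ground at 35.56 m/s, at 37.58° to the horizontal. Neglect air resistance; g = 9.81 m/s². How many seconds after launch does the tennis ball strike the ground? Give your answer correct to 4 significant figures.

Vertical component: v_y = 35.56 sin 37.58° = 21.687 m/s.
Taking up as positive with launch at y = 119.9 m, landing at y = 0: 0 = 119.9 + 21.687 t − ½(9.81) t².
Solving 4.905 t² − 21.687 t − 119.9 = 0 gives t = [21.687 + √(21.687² + 4·4.905·119.9)] / 9.810 = 7.627 s.

7.627 s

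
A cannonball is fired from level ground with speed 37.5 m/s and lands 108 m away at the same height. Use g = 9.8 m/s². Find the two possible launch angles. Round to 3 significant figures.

Level-ground range: R = v₀² sin(2θ)/g ⇒ sin 2θ = R g / v₀² = 108×9.8/37.5² = 0.7526.
2θ = arcsin(0.7526) = 48.82° or 180° − 48.82° = 131.18°.
So θ = 24.4° or θ = 65.6°.

24.4° and 65.6°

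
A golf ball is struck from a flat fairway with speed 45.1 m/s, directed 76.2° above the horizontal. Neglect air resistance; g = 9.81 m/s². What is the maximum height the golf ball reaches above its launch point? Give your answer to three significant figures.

Vertical component of launch velocity: v_y = 45.1 sin 76.2° = 43.80 m/s.
At the highest point the vertical velocity is zero, so v_y² = 2 g h_max.
h_max = (43.80)² / (2 × 9.81) = 1918 / 19.62 = 97.8 m.

97.8 m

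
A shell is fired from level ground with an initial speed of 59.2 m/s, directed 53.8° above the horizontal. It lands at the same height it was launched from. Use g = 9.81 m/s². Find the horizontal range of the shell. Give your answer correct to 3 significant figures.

For level ground, R = v₀² sin(2θ) / g.
sin(2 × 53.8°) = sin 107.6° = 0.9532.
R = (59.2)² × 0.9532 / 9.81 = 341 m.

341 m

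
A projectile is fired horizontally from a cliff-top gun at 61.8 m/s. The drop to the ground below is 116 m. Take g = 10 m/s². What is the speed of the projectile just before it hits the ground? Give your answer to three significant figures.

Fall time: t = √(2 × 116 / 10) = 4.817 s.
At impact: v_x = 61.8 m/s (unchanged), v_y = g t = 10 × 4.817 = 48.17 m/s.
Speed = √(v_x² + v_y²) = √(3819 + 2320) = 78.4 m/s.

78.4 m/s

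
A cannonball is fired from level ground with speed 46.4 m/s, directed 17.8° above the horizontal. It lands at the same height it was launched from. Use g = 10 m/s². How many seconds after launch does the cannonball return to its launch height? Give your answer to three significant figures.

Vertical component: v_y = 46.4 sin 17.8° = 14.18 m/s.
For a projectile landing at launch height, time of flight is t = 2 v_y / g = 2 × 14.18 / 10 = 2.84 s.

2.84 s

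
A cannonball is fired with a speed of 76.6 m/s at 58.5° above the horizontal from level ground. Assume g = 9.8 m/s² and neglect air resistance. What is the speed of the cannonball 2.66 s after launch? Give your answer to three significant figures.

v_x = 76.6 cos 58.5° = 40.02 m/s (constant).
v_y(t) = 76.6 sin 58.5° − g t = 65.31 − 9.8 × 2.66 = 39.24 m/s.
Speed = √(v_x² + v_y²) = √(1602 + 1540) = 56.1 m/s.

56.1 m/s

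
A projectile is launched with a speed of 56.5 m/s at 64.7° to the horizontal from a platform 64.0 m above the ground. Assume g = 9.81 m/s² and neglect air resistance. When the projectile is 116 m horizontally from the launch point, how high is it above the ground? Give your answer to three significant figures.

196 m

v_x = 56.5 cos 64.7° = 24.15 m/s, v_y0 = 56.5 sin 64.7° = 51.08 m/s.
Time to reach x = 116 m: t = x / v_x = 116 / 24.15 = 4.803 s.
y = 64.0 + v_y0 t − ½ g t² = 64.0 + 51.08×4.803 − 4.905×4.803² = 196 m.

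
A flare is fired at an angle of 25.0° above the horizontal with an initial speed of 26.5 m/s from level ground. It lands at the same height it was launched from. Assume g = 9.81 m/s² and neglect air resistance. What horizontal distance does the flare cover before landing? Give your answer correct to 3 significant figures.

For level ground, R = v₀² sin(2θ) / g.
sin(2 × 25.0°) = sin 50.00° = 0.7660.
R = (26.5)² × 0.7660 / 9.81 = 54.8 m.

54.8 m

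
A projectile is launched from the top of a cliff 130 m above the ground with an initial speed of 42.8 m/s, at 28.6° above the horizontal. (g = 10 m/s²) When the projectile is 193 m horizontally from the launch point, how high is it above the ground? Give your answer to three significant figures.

v_x = 42.8 cos 28.6° = 37.58 m/s, v_y0 = 42.8 sin 28.6° = 20.49 m/s.
Time to reach x = 193 m: t = x / v_x = 193 / 37.58 = 5.136 s.
y = 130 + v_y0 t − ½ g t² = 130 + 20.49×5.136 − 5.000×5.136² = 103 m.

103 m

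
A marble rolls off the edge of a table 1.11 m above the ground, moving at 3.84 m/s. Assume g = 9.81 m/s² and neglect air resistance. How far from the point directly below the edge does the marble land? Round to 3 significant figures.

Initial vertical velocity is zero, so the fall time comes from h = ½ g t²: t = √(2 × 1.11 / 9.81) = 0.4757 s.
Horizontal motion is uniform at 3.84 m/s, so x = 3.84 × 0.4757 = 1.83 m.

1.83 m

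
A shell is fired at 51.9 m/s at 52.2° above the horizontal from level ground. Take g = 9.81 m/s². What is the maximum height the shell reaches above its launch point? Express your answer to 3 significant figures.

85.7 m

Vertical component of launch velocity: v_y = 51.9 sin 52.2° = 41.01 m/s.
At the highest point the vertical velocity is zero, so v_y² = 2 g h_max.
h_max = (41.01)² / (2 × 9.81) = 1682 / 19.62 = 85.7 m.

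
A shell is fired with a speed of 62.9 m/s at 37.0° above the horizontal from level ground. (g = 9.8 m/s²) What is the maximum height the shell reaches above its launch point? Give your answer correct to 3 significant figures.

Vertical component of launch velocity: v_y = 62.9 sin 37.0° = 37.85 m/s.
At the highest point the vertical velocity is zero, so v_y² = 2 g h_max.
h_max = (37.85)² / (2 × 9.8) = 1433 / 19.60 = 73.1 m.

73.1 m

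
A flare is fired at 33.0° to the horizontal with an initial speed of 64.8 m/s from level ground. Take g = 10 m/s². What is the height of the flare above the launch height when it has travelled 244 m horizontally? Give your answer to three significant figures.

57.7 m

v_x = 64.8 cos 33.0° = 54.35 m/s, v_y0 = 64.8 sin 33.0° = 35.29 m/s.
Time to reach x = 244 m: t = x / v_x = 244 / 54.35 = 4.489 s.
y = v_y0 t − ½ g t² = 35.29×4.489 − 5.000×4.489² = 57.7 m.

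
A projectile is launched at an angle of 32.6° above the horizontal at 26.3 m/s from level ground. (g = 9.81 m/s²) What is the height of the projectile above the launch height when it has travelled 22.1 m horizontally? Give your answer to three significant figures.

9.25 m

v_x = 26.3 cos 32.6° = 22.16 m/s, v_y0 = 26.3 sin 32.6° = 14.17 m/s.
Time to reach x = 22.1 m: t = x / v_x = 22.1 / 22.16 = 0.9973 s.
y = v_y0 t − ½ g t² = 14.17×0.9973 − 4.905×0.9973² = 9.25 m.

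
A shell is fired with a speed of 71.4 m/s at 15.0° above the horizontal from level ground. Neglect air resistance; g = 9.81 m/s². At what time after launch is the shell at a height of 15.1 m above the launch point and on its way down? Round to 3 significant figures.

v_y0 = 71.4 sin 15.0° = 18.48 m/s.
Set y = v_y0 t − ½ g t² = 15.1: 4.905 t² − 18.48 t + 15.1 = 0.
t = [18.48 ± √(341.5 − 296.3)] / 9.81 = (18.48 ± 6.723) / 9.81, giving t = 1.20 s or t = 2.57 s.
On the way down corresponds to the larger root: t = 2.57 s.

2.57 s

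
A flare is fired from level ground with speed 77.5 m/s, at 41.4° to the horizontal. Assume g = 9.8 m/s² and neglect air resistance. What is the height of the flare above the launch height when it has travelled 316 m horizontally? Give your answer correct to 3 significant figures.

v_x = 77.5 cos 41.4° = 58.13 m/s, v_y0 = 77.5 sin 41.4° = 51.25 m/s.
Time to reach x = 316 m: t = x / v_x = 316 / 58.13 = 5.436 s.
y = v_y0 t − ½ g t² = 51.25×5.436 − 4.900×5.436² = 134 m.

134 m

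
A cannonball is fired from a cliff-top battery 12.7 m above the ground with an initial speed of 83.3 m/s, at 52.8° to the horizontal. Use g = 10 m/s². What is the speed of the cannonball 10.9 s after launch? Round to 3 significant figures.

v_x = 83.3 cos 52.8° = 50.36 m/s (constant).
v_y(t) = 83.3 sin 52.8° − g t = 66.35 − 10 × 10.9 = -42.65 m/s.
Speed = √(v_x² + v_y²) = √(2536 + 1819) = 66.0 m/s.

66.0 m/s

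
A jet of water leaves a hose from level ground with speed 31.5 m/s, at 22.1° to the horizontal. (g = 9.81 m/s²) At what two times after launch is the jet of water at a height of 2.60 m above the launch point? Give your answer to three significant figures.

0.244 s and 2.17 s

v_y0 = 31.5 sin 22.1° = 11.85 m/s.
Set y = v_y0 t − ½ g t² = 2.60: 4.905 t² − 11.85 t + 2.60 = 0.
t = [11.85 ± √(140.4 − 51.01)] / 9.81 = (11.85 ± 9.455) / 9.81, giving t = 0.244 s or t = 2.17 s.
So the jet of water is at 2.60 m at t = 0.244 s (rising) and t = 2.17 s (falling).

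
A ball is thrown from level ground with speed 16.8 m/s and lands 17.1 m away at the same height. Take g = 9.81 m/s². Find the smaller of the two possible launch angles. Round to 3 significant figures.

Level-ground range: R = v₀² sin(2θ)/g ⇒ sin 2θ = R g / v₀² = 17.1×9.81/16.8² = 0.5944.
2θ = arcsin(0.5944) = 36.47° or 180° − 36.47° = 143.53°.
So θ = 18.2° or θ = 71.8°.

18.2°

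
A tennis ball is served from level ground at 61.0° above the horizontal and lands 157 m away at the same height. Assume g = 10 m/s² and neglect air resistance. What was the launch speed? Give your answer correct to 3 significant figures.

43.0 m/s

On level ground, R = v₀² sin(2θ) / g, so v₀ = √(R g / sin 2θ).
sin(2 × 61.0°) = 0.8480.
v₀ = √(157 × 10 / 0.8480) = √1851 = 43.0 m/s.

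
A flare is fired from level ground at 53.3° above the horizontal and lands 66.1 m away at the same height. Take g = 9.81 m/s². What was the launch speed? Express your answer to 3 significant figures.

On level ground, R = v₀² sin(2θ) / g, so v₀ = √(R g / sin 2θ).
sin(2 × 53.3°) = 0.9583.
v₀ = √(66.1 × 9.81 / 0.9583) = √676.7 = 26.0 m/s.

26.0 m/s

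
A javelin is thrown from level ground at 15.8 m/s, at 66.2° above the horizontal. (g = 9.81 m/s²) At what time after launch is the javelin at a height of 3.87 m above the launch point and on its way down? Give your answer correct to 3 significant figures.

2.65 s

v_y0 = 15.8 sin 66.2° = 14.46 m/s.
Set y = v_y0 t − ½ g t² = 3.87: 4.905 t² − 14.46 t + 3.87 = 0.
t = [14.46 ± √(209.1 − 75.93)] / 9.81 = (14.46 ± 11.54) / 9.81, giving t = 0.298 s or t = 2.65 s.
On the way down corresponds to the larger root: t = 2.65 s.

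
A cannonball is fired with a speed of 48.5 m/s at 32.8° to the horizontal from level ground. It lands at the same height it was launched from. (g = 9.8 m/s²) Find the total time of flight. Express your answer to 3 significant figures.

5.36 s

Vertical component: v_y = 48.5 sin 32.8° = 26.27 m/s.
For a projectile landing at launch height, time of flight is t = 2 v_y / g = 2 × 26.27 / 9.8 = 5.36 s.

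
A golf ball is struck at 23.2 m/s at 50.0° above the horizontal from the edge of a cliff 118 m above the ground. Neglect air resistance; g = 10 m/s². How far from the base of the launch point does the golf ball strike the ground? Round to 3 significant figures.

104 m

Components: v_x = 23.2 cos 50.0° = 14.91 m/s, v_y = 23.2 sin 50.0° = 17.77 m/s.
Vertical: 0 = 118 + 17.77 t − ½(10) t² ⇒ 5.000 t² − 17.77 t − 118 = 0.
t = [17.77 + √(315.8 + 2360)] / 10.00 = 6.950 s.
Horizontal: R = v_x · t = 14.91 × 6.950 = 104 m.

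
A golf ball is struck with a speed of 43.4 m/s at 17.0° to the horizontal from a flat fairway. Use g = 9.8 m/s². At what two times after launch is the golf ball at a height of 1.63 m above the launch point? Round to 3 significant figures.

0.136 s and 2.45 s

v_y0 = 43.4 sin 17.0° = 12.69 m/s.
Set y = v_y0 t − ½ g t² = 1.63: 4.900 t² − 12.69 t + 1.63 = 0.
t = [12.69 ± √(161.0 − 31.95)] / 9.8 = (12.69 ± 11.36) / 9.8, giving t = 0.136 s or t = 2.45 s.
So the golf ball is at 1.63 m at t = 0.136 s (rising) and t = 2.45 s (falling).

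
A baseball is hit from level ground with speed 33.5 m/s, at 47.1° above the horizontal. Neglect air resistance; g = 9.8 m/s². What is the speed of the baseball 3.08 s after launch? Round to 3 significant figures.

v_x = 33.5 cos 47.1° = 22.80 m/s (constant).
v_y(t) = 33.5 sin 47.1° − g t = 24.54 − 9.8 × 3.08 = -5.644 m/s.
Speed = √(v_x² + v_y²) = √(519.8 + 31.85) = 23.5 m/s.

23.5 m/s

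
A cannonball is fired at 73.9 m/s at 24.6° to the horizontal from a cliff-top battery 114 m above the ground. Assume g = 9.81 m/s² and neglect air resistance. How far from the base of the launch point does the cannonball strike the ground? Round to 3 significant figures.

597 m

Components: v_x = 73.9 cos 24.6° = 67.19 m/s, v_y = 73.9 sin 24.6° = 30.76 m/s.
Vertical: 0 = 114 + 30.76 t − ½(9.81) t² ⇒ 4.905 t² − 30.76 t − 114 = 0.
t = [30.76 + √(946.2 + 2237)] / 9.810 = 8.887 s.
Horizontal: R = v_x · t = 67.19 × 8.887 = 597 m.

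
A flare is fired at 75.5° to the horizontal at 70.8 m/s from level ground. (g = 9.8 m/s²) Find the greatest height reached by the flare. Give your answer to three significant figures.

240 m

Vertical component of launch velocity: v_y = 70.8 sin 75.5° = 68.54 m/s.
At the highest point the vertical velocity is zero, so v_y² = 2 g h_max.
h_max = (68.54)² / (2 × 9.8) = 4698 / 19.60 = 240 m.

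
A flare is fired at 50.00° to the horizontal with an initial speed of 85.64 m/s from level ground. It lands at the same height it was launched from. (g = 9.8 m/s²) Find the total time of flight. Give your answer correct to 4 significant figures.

13.39 s

Vertical component: v_y = 85.64 sin 50.00° = 65.604 m/s.
For a projectile landing at launch height, time of flight is t = 2 v_y / g = 2 × 65.604 / 9.8 = 13.39 s.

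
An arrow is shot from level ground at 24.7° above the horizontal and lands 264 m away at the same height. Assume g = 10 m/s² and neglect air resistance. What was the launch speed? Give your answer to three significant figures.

On level ground, R = v₀² sin(2θ) / g, so v₀ = √(R g / sin 2θ).
sin(2 × 24.7°) = 0.7593.
v₀ = √(264 × 10 / 0.7593) = √3477 = 59.0 m/s.

59.0 m/s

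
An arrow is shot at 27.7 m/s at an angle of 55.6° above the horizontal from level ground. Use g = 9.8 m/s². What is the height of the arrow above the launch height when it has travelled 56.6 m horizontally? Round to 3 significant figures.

18.6 m

v_x = 27.7 cos 55.6° = 15.65 m/s, v_y0 = 27.7 sin 55.6° = 22.86 m/s.
Time to reach x = 56.6 m: t = x / v_x = 56.6 / 15.65 = 3.617 s.
y = v_y0 t − ½ g t² = 22.86×3.617 − 4.900×3.617² = 18.6 m.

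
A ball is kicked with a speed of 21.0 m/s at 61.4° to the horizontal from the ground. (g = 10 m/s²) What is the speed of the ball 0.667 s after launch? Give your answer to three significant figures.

v_x = 21.0 cos 61.4° = 10.05 m/s (constant).
v_y(t) = 21.0 sin 61.4° − g t = 18.44 − 10 × 0.667 = 11.77 m/s.
Speed = √(v_x² + v_y²) = √(101.0 + 138.5) = 15.5 m/s.

15.5 m/s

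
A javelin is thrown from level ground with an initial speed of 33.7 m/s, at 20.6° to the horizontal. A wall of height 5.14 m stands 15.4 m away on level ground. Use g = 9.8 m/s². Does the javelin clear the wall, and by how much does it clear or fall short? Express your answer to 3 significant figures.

v_x = 33.7 cos 20.6° = 31.55 m/s; v_y0 = 33.7 sin 20.6° = 11.86 m/s.
Time to reach the wall: t = 15.4 / 31.55 = 0.4881 s.
Height at that point: y = 11.86×0.4881 − 4.900×0.4881² = 4.621 m.
That is 5.14 − 4.621 = 0.519 m below the top of the wall, so the javelin does not clear it.

No — it falls 0.519 m short of clearing the wall.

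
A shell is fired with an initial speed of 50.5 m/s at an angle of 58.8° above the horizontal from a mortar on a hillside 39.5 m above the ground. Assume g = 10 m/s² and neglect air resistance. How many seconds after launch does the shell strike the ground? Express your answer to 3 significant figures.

9.47 s

Vertical component: v_y = 50.5 sin 58.8° = 43.20 m/s.
Taking up as positive with launch at y = 39.5 m, landing at y = 0: 0 = 39.5 + 43.20 t − ½(10) t².
Solving 5.000 t² − 43.20 t − 39.5 = 0 gives t = [43.20 + √(43.20² + 4·5.000·39.5)] / 10.00 = 9.47 s.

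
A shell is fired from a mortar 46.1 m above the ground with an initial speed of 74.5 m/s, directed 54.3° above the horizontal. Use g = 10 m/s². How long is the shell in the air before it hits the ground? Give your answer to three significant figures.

Vertical component: v_y = 74.5 sin 54.3° = 60.50 m/s.
Taking up as positive with launch at y = 46.1 m, landing at y = 0: 0 = 46.1 + 60.50 t − ½(10) t².
Solving 5.000 t² − 60.50 t − 46.1 = 0 gives t = [60.50 + √(60.50² + 4·5.000·46.1)] / 10.00 = 12.8 s.

12.8 s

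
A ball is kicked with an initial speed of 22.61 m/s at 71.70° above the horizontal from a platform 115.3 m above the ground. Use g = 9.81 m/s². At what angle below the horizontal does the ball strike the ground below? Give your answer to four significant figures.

82.25°

v_x = 22.61 cos 71.70° = 7.0994 m/s.
At impact |v_y| = √(v_y0² + 2 g h) = √(21.467² + 2×9.81×115.3) = 52.183 m/s.
Angle below horizontal = arctan(|v_y| / v_x) = arctan(52.183 / 7.0994) = 82.25°.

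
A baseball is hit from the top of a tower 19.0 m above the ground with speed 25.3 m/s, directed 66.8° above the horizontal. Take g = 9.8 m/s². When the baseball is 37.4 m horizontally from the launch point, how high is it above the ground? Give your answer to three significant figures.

v_x = 25.3 cos 66.8° = 9.967 m/s, v_y0 = 25.3 sin 66.8° = 23.25 m/s.
Time to reach x = 37.4 m: t = x / v_x = 37.4 / 9.967 = 3.752 s.
y = 19.0 + v_y0 t − ½ g t² = 19.0 + 23.25×3.752 − 4.900×3.752² = 37.3 m.

37.3 m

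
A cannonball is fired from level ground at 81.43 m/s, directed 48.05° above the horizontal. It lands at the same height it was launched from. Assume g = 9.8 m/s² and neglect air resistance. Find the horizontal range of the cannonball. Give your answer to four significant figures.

For level ground, R = v₀² sin(2θ) / g.
sin(2 × 48.05°) = sin 96.100° = 0.9943.
R = (81.43)² × 0.9943 / 9.8 = 672.8 m.

672.8 m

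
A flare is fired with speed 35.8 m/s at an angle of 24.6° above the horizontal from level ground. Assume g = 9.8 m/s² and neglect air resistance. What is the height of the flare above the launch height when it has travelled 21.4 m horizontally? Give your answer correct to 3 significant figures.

7.68 m

v_x = 35.8 cos 24.6° = 32.55 m/s, v_y0 = 35.8 sin 24.6° = 14.90 m/s.
Time to reach x = 21.4 m: t = x / v_x = 21.4 / 32.55 = 0.6575 s.
y = v_y0 t − ½ g t² = 14.90×0.6575 − 4.900×0.6575² = 7.68 m.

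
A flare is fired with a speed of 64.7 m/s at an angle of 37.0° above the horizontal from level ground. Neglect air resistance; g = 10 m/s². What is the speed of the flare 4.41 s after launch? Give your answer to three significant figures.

v_x = 64.7 cos 37.0° = 51.67 m/s (constant).
v_y(t) = 64.7 sin 37.0° − g t = 38.94 − 10 × 4.41 = -5.160 m/s.
Speed = √(v_x² + v_y²) = √(2670 + 26.63) = 51.9 m/s.

51.9 m/s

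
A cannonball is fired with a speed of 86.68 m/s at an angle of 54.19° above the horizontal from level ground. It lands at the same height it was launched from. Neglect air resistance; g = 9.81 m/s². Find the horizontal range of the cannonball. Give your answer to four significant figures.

For level ground, R = v₀² sin(2θ) / g.
sin(2 × 54.19°) = sin 108.38° = 0.9490.
R = (86.68)² × 0.9490 / 9.81 = 726.8 m.

726.8 m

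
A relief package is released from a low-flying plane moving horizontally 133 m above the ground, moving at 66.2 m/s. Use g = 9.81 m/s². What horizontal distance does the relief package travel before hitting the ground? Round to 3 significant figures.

345 m

Initial vertical velocity is zero, so the fall time comes from h = ½ g t²: t = √(2 × 133 / 9.81) = 5.207 s.
Horizontal motion is uniform at 66.2 m/s, so x = 66.2 × 5.207 = 345 m.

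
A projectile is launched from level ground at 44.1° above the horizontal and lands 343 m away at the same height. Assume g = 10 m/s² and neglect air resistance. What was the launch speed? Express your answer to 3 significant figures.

58.6 m/s

On level ground, R = v₀² sin(2θ) / g, so v₀ = √(R g / sin 2θ).
sin(2 × 44.1°) = 0.9995.
v₀ = √(343 × 10 / 0.9995) = √3432 = 58.6 m/s.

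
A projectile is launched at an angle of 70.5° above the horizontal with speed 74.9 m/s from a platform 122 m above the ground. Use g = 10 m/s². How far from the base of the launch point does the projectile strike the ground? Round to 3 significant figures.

392 m

Components: v_x = 74.9 cos 70.5° = 25.00 m/s, v_y = 74.9 sin 70.5° = 70.60 m/s.
Vertical: 0 = 122 + 70.60 t − ½(10) t² ⇒ 5.000 t² − 70.60 t − 122 = 0.
t = [70.60 + √(4984 + 2440)] / 10.00 = 15.68 s.
Horizontal: R = v_x · t = 25.00 × 15.68 = 392 m.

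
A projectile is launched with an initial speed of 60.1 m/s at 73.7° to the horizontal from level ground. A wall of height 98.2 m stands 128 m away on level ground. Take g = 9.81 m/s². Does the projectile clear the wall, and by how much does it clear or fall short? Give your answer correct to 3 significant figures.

Yes — it clears the wall by 57.1 m.

v_x = 60.1 cos 73.7° = 16.87 m/s; v_y0 = 60.1 sin 73.7° = 57.68 m/s.
Time to reach the wall: t = 128 / 16.87 = 7.587 s.
Height at that point: y = 57.68×7.587 − 4.905×7.587² = 155.3 m.
That is 155.3 − 98.2 = 57.1 m above the top of the wall, so the projectile clears it.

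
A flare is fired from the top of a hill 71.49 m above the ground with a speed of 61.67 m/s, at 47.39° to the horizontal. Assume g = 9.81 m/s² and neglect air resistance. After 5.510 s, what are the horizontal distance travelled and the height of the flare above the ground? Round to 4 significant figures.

v_x = 61.67 cos 47.39° = 41.751 m/s; v_y0 = 61.67 sin 47.39° = 45.388 m/s.
x = v_x t = 41.751 × 5.510 = 230.0 m.
y = 71.49 + v_y0 t − ½ g t² = 172.7 m.

x = 230.0 m, y = 172.7 m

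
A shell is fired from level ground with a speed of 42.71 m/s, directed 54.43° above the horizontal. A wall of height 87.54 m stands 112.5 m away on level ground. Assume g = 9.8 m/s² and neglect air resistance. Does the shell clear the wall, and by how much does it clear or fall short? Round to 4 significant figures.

v_x = 42.71 cos 54.43° = 24.844 m/s; v_y0 = 42.71 sin 54.43° = 34.741 m/s.
Time to reach the wall: t = 112.5 / 24.844 = 4.5283 s.
Height at that point: y = 34.741×4.5283 − 4.900×4.5283² = 56.841 m.
That is 87.54 − 56.841 = 30.70 m below the top of the wall, so the shell does not clear it.

No — it falls 30.70 m short of clearing the wall.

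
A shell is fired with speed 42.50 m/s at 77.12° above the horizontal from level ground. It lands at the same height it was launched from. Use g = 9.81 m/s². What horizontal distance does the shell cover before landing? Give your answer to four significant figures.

80.02 m

Components: v_x = 42.50 cos 77.12° = 9.4737 m/s, v_y = 42.50 sin 77.12° = 41.431 m/s.
Time of flight (same landing height): t = 2 v_y / g = 2 × 41.431 / 9.81 = 8.4467 s.
Range: R = v_x · t = 9.4737 × 8.4467 = 80.02 m.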